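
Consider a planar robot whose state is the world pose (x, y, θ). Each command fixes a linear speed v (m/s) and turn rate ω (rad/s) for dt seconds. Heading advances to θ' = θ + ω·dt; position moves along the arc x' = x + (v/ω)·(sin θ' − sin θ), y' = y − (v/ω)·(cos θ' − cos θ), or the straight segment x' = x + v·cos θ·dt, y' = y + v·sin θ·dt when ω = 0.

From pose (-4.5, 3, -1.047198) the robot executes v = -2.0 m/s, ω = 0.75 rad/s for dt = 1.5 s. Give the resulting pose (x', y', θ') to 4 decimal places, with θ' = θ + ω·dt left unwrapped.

θ' = -1.0472 + 0.75·1.5 = 0.0778
R = v/ω = -2.0/0.75 = -2.6667
x' = -4.5 + -2.6667·(sin 0.0778 − sin -1.0472) = -7.0167
y' = 3 − -2.6667·(cos 0.0778 − cos -1.0472) = 4.3253

(-7.0167, 4.3253, 0.0778)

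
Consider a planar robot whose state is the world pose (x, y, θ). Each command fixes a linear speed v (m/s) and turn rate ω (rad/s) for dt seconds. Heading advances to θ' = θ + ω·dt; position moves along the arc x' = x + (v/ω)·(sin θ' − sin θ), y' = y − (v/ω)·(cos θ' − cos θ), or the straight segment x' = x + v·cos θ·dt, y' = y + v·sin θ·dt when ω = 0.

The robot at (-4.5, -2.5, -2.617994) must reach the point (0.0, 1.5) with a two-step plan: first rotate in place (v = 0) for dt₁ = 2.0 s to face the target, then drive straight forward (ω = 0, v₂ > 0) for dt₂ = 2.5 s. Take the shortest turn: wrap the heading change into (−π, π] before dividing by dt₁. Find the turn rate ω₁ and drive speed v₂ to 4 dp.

ω₁ = -1.4693, v₂ = 2.4083

heading to target = atan2(1.5−-2.5, 0−-4.5) = 0.7266
Δθ = wrap(0.7266 − -2.6180) = -2.9385; ω₁ = Δθ/dt₁ = -1.4693
distance = √((0−-4.5)² + (1.5−-2.5)²) = 6.0208; v₂ = distance/dt₂ = 2.4083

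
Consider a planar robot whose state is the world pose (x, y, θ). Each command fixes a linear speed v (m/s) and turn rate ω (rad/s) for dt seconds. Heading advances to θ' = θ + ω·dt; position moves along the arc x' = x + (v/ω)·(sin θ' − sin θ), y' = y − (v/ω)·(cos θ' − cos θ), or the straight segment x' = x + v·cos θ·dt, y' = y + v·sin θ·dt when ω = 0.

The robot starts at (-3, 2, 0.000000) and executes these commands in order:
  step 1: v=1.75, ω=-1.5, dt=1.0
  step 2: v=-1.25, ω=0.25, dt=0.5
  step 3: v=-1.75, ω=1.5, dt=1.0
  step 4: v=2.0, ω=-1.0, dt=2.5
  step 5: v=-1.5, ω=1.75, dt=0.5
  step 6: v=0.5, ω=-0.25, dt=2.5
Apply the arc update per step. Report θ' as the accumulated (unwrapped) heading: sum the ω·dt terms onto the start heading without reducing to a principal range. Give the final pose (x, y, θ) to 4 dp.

step 1: θ'=-1.5000 (R=-1.1667) → pose (-1.8363, 0.9159, -1.5000)
step 2: θ'=-1.3750 (R=-5.0000) → pose (-1.9193, 1.5349, -1.3750)
step 3: θ'=0.1250 (R=-1.1667) → pose (-3.2091, 2.4655, 0.1250)
step 4: θ'=-2.3750 (R=-2.0000) → pose (-1.5724, -0.9594, -2.3750)
step 5: θ'=-1.5000 (R=-0.8571) → pose (-1.3120, -0.2814, -1.5000)
step 6: θ'=-2.1250 (R=-2.0000) → pose (-1.6063, -1.4754, -2.1250)

(-1.6063, -1.4754, -2.1250)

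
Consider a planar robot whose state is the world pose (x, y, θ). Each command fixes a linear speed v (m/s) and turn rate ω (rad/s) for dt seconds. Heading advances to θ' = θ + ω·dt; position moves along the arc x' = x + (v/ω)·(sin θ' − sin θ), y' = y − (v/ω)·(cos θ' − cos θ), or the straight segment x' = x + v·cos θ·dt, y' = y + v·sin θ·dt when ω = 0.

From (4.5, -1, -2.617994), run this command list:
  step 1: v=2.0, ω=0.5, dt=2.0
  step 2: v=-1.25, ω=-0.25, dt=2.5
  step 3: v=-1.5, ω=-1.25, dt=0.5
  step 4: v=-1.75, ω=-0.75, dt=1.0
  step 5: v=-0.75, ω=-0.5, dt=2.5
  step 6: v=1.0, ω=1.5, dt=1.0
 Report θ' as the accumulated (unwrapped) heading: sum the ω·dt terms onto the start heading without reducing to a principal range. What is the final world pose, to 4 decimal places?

(6.1868, -1.9751, -3.3680)

step 1: θ'=-1.6180 (R=4.0000) → pose (2.5045, -4.2754, -1.6180)
step 2: θ'=-2.2430 (R=5.0000) → pose (3.5866, -1.3977, -2.2430)
step 3: θ'=-2.8680 (R=1.2000) → pose (4.2013, -0.9896, -2.8680)
step 4: θ'=-3.6180 (R=2.3333) → pose (5.9018, -1.1627, -3.6180)
step 5: θ'=-4.8680 (R=1.5000) → pose (6.6958, -2.7281, -4.8680)
step 6: θ'=-3.3680 (R=0.6667) → pose (6.1868, -1.9751, -3.3680)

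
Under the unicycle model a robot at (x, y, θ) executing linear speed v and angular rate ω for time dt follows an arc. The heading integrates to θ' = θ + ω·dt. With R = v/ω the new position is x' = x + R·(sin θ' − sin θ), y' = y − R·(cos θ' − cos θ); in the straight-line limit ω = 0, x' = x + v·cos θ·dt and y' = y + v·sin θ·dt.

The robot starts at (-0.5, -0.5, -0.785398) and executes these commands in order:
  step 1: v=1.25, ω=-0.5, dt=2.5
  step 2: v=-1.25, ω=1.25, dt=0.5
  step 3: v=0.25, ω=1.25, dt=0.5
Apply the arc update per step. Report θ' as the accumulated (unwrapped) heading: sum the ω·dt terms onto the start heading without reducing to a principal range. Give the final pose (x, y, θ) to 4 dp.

(0.1164, -2.8896, -0.7854)

step 1: θ'=-2.0354 (R=-2.5000) → pose (-0.0328, -3.3879, -2.0354)
step 2: θ'=-1.4104 (R=-1.0000) → pose (0.0604, -2.7802, -1.4104)
step 3: θ'=-0.7854 (R=0.2000) → pose (0.1164, -2.8896, -0.7854)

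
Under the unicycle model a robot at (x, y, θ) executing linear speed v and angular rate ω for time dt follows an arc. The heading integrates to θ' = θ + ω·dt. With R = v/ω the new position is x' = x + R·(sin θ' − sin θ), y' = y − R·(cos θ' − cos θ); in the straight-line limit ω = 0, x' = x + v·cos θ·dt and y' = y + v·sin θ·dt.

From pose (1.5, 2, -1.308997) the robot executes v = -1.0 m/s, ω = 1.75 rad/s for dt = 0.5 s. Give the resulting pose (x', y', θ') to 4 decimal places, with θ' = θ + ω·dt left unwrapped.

(1.1883, 2.3706, -0.4340)

θ' = -1.3090 + 1.75·0.5 = -0.4340
R = v/ω = -1.0/1.75 = -0.5714
x' = 1.5 + -0.5714·(sin -0.4340 − sin -1.3090) = 1.1883
y' = 2 − -0.5714·(cos -0.4340 − cos -1.3090) = 2.3706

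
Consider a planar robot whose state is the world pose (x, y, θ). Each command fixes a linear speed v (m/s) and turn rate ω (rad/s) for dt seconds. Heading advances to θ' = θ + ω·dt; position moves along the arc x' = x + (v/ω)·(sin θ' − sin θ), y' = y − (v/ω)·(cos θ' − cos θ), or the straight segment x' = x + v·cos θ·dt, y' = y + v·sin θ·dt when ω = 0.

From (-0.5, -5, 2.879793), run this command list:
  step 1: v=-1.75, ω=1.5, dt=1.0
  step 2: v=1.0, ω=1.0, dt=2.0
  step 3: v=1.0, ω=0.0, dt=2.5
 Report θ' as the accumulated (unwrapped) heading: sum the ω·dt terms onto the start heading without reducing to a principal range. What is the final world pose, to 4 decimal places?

step 1: θ'=4.3798 (R=-1.1667) → pose (0.9047, -4.2540, 4.3798)
step 2: θ'=6.3798 (R=1.0000) → pose (1.9463, -5.5758, 6.3798)
step 3: θ'=6.3798 (straight) → pose (4.4347, -5.3347, 6.3798)

(4.4347, -5.3347, 6.3798)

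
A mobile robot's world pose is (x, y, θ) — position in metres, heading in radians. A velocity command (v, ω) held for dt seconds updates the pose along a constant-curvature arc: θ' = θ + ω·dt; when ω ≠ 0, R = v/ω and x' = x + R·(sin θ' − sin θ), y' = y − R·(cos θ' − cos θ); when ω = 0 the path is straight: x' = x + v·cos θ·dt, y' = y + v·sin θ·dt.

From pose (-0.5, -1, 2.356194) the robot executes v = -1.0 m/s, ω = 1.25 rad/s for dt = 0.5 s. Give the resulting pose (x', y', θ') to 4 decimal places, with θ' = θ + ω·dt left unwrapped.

θ' = 2.3562 + 1.25·0.5 = 2.9812
R = v/ω = -1.0/1.25 = -0.8000
x' = -0.5 + -0.8000·(sin 2.9812 − sin 2.3562) = -0.0621
y' = -1 − -0.8000·(cos 2.9812 − cos 2.3562) = -1.2240

(-0.0621, -1.2240, 2.9812)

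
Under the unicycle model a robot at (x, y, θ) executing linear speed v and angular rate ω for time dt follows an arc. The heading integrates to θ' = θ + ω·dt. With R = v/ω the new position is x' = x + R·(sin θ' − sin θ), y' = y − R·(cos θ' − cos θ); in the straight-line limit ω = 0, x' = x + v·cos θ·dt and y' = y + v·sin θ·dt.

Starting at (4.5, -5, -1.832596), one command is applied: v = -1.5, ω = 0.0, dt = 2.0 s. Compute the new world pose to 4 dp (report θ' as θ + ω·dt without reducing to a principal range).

θ' = -1.8326 + 0.0·2.0 = -1.8326
ω = 0 → straight: x' = 4.5 + -1.5·cos(-1.8326)·2.0 = 5.2765
y' = -5 + -1.5·sin(-1.8326)·2.0 = -2.1022

(5.2765, -2.1022, -1.8326)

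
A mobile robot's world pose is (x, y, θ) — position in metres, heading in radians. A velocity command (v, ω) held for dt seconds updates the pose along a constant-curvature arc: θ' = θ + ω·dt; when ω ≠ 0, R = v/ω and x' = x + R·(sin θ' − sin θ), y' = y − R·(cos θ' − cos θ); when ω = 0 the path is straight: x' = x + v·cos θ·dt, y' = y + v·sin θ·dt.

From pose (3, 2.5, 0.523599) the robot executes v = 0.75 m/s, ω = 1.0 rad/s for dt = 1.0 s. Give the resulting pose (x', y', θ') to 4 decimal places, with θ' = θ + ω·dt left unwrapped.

θ' = 0.5236 + 1.0·1.0 = 1.5236
R = v/ω = 0.75/1.0 = 0.7500
x' = 3 + 0.7500·(sin 1.5236 − sin 0.5236) = 3.3742
y' = 2.5 − 0.7500·(cos 1.5236 − cos 0.5236) = 3.1141

(3.3742, 3.1141, 1.5236)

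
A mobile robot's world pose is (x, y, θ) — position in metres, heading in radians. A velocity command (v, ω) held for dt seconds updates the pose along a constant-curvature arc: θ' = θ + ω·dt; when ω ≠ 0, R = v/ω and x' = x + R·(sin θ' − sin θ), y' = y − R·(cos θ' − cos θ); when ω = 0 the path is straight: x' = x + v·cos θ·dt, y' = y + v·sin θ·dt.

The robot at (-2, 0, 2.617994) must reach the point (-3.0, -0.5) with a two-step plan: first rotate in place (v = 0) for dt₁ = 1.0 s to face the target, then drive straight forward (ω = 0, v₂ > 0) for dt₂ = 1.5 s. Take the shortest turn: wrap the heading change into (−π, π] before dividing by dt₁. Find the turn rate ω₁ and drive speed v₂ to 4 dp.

heading to target = atan2(-0.5−0, -3−-2) = -2.6779
Δθ = wrap(-2.6779 − 2.6180) = 0.9872; ω₁ = Δθ/dt₁ = 0.9872
distance = √((-3−-2)² + (-0.5−0)²) = 1.1180; v₂ = distance/dt₂ = 0.7454

ω₁ = 0.9872, v₂ = 0.7454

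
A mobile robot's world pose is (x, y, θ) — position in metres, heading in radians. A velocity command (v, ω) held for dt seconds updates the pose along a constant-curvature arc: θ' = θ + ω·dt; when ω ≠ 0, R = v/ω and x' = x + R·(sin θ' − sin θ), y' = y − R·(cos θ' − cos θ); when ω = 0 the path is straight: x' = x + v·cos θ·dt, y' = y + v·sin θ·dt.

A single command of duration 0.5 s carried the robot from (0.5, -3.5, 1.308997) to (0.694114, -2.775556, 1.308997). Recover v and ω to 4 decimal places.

v = 1.5000, ω = 0.0000

Δθ = 1.308997 − 1.308997 = 0.000000
ω = Δθ/dt = 0.000000/0.5 = 0.0000
ω = 0 → v = (Δx·cos θ + Δy·sin θ)/dt = 1.5000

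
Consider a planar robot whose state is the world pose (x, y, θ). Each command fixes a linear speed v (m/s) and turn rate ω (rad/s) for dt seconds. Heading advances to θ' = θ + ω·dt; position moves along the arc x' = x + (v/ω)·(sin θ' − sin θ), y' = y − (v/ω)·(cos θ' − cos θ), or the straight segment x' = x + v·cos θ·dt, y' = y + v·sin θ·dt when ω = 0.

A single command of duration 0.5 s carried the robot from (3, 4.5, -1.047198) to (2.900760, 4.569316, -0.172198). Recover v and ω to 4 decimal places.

v = -0.2500, ω = 1.7500

Δθ = -0.172198 − -1.047198 = 0.875000
ω = Δθ/dt = 0.875000/0.5 = 1.7500
R = Δx/(sin θ' − sin θ) = -0.1429
v = R·ω = -0.1429·1.7500 = -0.2500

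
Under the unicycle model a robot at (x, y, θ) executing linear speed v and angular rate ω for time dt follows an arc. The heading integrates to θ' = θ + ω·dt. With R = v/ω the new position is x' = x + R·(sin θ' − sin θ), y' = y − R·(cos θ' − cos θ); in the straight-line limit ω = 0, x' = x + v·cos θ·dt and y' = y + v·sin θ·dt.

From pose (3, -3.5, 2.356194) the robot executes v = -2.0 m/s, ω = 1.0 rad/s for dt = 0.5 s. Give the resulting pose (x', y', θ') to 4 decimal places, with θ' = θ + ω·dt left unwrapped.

(3.8511, -4.0049, 2.8562)

θ' = 2.3562 + 1.0·0.5 = 2.8562
R = v/ω = -2.0/1.0 = -2.0000
x' = 3 + -2.0000·(sin 2.8562 − sin 2.3562) = 3.8511
y' = -3.5 − -2.0000·(cos 2.8562 − cos 2.3562) = -4.0049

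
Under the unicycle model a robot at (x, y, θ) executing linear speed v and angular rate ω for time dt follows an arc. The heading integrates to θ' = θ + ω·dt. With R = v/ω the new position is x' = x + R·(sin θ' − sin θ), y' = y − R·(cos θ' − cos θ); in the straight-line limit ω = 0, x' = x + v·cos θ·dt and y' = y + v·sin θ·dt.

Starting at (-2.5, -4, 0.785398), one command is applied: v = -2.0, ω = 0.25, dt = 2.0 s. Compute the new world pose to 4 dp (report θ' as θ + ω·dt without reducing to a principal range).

(-4.5195, -7.4045, 1.2854)

θ' = 0.7854 + 0.25·2.0 = 1.2854
R = v/ω = -2.0/0.25 = -8.0000
x' = -2.5 + -8.0000·(sin 1.2854 − sin 0.7854) = -4.5195
y' = -4 − -8.0000·(cos 1.2854 − cos 0.7854) = -7.4045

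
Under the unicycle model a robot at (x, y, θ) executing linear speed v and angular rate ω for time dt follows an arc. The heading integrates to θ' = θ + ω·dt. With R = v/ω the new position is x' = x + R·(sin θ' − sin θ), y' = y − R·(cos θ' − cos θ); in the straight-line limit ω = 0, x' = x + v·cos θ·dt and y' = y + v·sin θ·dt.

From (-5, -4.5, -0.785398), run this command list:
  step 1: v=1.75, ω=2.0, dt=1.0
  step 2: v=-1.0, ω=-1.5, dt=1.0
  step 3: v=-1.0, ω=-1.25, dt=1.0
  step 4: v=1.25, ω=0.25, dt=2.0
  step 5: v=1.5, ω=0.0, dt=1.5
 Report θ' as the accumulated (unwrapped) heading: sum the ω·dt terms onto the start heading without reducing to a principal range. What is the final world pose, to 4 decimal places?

(-3.1035, -8.1634, -1.0354)

step 1: θ'=1.2146 (R=0.8750) → pose (-3.5612, -4.1864, 1.2146)
step 2: θ'=-0.2854 (R=0.6667) → pose (-4.3737, -4.5936, -0.2854)
step 3: θ'=-1.5354 (R=0.8000) → pose (-4.9480, -3.8543, -1.5354)
step 4: θ'=-1.0354 (R=5.0000) → pose (-4.2514, -6.2283, -1.0354)
step 5: θ'=-1.0354 (straight) → pose (-3.1035, -8.1634, -1.0354)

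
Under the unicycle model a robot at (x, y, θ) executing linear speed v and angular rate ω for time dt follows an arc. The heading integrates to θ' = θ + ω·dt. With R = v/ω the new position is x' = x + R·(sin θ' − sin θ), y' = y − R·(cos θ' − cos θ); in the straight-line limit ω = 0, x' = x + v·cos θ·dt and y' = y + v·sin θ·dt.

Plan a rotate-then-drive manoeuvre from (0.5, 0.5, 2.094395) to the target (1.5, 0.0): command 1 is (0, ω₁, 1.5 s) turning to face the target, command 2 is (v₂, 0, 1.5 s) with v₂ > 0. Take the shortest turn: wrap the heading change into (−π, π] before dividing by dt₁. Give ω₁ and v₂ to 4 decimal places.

heading to target = atan2(0−0.5, 1.5−0.5) = -0.4636
Δθ = wrap(-0.4636 − 2.0944) = -2.5580; ω₁ = Δθ/dt₁ = -1.7054
distance = √((1.5−0.5)² + (0−0.5)²) = 1.1180; v₂ = distance/dt₂ = 0.7454

ω₁ = -1.7054, v₂ = 0.7454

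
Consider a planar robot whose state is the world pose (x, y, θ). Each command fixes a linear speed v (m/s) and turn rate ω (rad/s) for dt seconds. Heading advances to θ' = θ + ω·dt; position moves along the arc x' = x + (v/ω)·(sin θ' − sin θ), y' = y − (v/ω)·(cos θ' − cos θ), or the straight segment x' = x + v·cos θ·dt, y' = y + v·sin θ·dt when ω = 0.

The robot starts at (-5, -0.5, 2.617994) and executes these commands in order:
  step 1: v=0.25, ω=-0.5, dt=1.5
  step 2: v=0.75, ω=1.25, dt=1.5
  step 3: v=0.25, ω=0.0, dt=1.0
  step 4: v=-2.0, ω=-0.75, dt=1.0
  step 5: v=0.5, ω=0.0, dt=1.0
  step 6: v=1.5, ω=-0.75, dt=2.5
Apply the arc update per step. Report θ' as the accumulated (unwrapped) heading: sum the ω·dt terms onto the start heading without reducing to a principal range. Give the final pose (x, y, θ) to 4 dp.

step 1: θ'=1.8680 (R=-0.5000) → pose (-5.2281, -0.2134, 1.8680)
step 2: θ'=3.7430 (R=0.6000) → pose (-6.1413, 0.1056, 3.7430)
step 3: θ'=3.7430 (straight) → pose (-6.3474, -0.0358, 3.7430)
step 4: θ'=2.9930 (R=2.6667) → pose (-4.4438, 0.4027, 2.9930)
step 5: θ'=2.9930 (straight) → pose (-4.9383, 0.4767, 2.9930)
step 6: θ'=1.1180 (R=-2.0000) → pose (-6.4406, 3.3296, 1.1180)

(-6.4406, 3.3296, 1.1180)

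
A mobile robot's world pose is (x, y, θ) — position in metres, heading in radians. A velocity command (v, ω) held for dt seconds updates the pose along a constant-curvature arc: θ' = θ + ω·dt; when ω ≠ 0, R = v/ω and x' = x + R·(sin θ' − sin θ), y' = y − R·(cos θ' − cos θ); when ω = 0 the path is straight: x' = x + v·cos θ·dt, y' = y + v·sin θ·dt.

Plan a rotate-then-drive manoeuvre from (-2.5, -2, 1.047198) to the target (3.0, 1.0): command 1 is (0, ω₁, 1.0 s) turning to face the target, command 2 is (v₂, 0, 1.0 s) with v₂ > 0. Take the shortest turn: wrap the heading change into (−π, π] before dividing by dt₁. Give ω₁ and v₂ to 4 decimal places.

ω₁ = -0.5479, v₂ = 6.2650

heading to target = atan2(1−-2, 3−-2.5) = 0.4993
Δθ = wrap(0.4993 − 1.0472) = -0.5479; ω₁ = Δθ/dt₁ = -0.5479
distance = √((3−-2.5)² + (1−-2)²) = 6.2650; v₂ = distance/dt₂ = 6.2650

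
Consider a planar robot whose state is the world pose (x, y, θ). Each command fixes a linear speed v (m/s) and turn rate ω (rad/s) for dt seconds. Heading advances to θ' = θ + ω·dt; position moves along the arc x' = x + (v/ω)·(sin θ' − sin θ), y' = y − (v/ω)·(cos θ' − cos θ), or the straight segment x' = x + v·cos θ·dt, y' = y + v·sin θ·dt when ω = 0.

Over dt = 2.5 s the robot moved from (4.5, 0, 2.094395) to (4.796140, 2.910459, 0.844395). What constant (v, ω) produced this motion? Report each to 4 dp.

Δθ = 0.844395 − 2.094395 = -1.250000
ω = Δθ/dt = -1.250000/2.5 = -0.5000
R = −Δy/(cos θ' − cos θ) = -2.5000
v = R·ω = -2.5000·-0.5000 = 1.2500

v = 1.2500, ω = -0.5000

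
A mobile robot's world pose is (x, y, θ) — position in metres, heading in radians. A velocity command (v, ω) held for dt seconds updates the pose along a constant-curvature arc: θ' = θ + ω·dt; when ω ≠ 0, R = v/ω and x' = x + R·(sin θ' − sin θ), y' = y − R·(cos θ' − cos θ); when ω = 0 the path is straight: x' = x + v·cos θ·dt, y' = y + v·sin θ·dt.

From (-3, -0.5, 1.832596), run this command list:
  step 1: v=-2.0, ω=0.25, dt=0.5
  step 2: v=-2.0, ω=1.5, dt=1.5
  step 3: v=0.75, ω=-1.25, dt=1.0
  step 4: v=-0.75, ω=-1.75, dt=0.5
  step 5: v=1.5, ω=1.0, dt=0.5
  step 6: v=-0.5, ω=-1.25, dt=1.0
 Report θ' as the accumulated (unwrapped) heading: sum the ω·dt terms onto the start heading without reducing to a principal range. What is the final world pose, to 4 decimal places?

step 1: θ'=1.9576 (R=-8.0000) → pose (-2.6816, -1.4473, 1.9576)
step 2: θ'=4.2076 (R=-1.3333) → pose (-0.2797, -1.5891, 4.2076)
step 3: θ'=2.9576 (R=-0.6000) → pose (-0.9146, -1.8888, 2.9576)
step 4: θ'=2.0826 (R=0.4286) → pose (-0.6194, -2.1003, 2.0826)
step 5: θ'=2.5826 (R=1.5000) → pose (-1.1317, -1.5632, 2.5826)
step 6: θ'=1.3326 (R=0.4000) → pose (-0.9551, -1.9967, 1.3326)

(-0.9551, -1.9967, 1.3326)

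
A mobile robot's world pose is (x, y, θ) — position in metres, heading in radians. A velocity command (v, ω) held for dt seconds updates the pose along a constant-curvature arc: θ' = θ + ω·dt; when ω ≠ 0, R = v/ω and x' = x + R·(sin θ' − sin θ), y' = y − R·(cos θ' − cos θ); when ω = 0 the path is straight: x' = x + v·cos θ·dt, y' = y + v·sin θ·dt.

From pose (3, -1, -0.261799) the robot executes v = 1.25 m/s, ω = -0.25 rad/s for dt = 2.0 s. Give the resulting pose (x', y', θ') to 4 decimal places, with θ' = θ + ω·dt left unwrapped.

(5.1570, -2.2117, -0.7618)

θ' = -0.2618 + -0.25·2.0 = -0.7618
R = v/ω = 1.25/-0.25 = -5.0000
x' = 3 + -5.0000·(sin -0.7618 − sin -0.2618) = 5.1570
y' = -1 − -5.0000·(cos -0.7618 − cos -0.2618) = -2.2117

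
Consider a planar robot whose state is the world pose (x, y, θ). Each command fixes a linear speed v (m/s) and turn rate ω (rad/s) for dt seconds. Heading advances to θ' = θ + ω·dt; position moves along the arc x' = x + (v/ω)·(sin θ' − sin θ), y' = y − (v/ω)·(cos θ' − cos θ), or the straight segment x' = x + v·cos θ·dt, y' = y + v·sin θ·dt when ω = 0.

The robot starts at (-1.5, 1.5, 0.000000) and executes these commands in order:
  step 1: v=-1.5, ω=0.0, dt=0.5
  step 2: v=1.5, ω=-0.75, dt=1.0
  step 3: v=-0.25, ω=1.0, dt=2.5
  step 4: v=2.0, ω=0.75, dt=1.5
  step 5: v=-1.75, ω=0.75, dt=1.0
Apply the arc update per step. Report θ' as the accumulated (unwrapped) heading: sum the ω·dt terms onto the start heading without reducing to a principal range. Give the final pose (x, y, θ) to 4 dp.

(-1.5253, 3.0180, 3.6250)

step 1: θ'=0.0000 (straight) → pose (-2.2500, 1.5000, 0.0000)
step 2: θ'=-0.7500 (R=-2.0000) → pose (-0.8867, 0.9634, -0.7500)
step 3: θ'=1.7500 (R=-0.2500) → pose (-1.3031, 0.7359, 1.7500)
step 4: θ'=2.8750 (R=2.6667) → pose (-3.2246, 2.8330, 2.8750)
step 5: θ'=3.6250 (R=-2.3333) → pose (-1.5253, 3.0180, 3.6250)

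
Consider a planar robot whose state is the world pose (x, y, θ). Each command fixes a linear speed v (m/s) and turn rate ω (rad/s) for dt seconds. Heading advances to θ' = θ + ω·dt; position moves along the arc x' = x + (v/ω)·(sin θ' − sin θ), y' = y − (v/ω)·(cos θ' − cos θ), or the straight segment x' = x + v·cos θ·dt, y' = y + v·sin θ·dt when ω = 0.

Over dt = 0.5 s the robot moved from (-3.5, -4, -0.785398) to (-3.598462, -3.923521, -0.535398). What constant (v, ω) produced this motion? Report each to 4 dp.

Δθ = -0.535398 − -0.785398 = 0.250000
ω = Δθ/dt = 0.250000/0.5 = 0.5000
R = Δx/(sin θ' − sin θ) = -0.5000
v = R·ω = -0.5000·0.5000 = -0.2500

v = -0.2500, ω = 0.5000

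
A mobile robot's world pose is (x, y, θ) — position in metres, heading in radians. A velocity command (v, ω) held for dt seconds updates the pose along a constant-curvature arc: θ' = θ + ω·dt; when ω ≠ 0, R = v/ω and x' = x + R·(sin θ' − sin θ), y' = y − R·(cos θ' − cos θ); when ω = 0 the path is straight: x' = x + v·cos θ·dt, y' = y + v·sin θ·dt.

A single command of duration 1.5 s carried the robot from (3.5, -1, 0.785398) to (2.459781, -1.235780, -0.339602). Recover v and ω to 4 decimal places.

Δθ = -0.339602 − 0.785398 = -1.125000
ω = Δθ/dt = -1.125000/1.5 = -0.7500
R = Δx/(sin θ' − sin θ) = 1.0000
v = R·ω = 1.0000·-0.7500 = -0.7500

v = -0.7500, ω = -0.7500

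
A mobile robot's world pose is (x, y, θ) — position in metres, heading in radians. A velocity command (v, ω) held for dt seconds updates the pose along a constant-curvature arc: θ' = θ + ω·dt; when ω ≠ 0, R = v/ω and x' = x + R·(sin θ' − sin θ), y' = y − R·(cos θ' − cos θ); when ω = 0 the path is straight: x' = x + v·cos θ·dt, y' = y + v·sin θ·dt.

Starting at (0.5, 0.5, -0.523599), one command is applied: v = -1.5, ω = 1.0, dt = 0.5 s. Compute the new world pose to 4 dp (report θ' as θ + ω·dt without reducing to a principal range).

θ' = -0.5236 + 1.0·0.5 = -0.0236
R = v/ω = -1.5/1.0 = -1.5000
x' = 0.5 + -1.5000·(sin -0.0236 − sin -0.5236) = -0.2146
y' = 0.5 − -1.5000·(cos -0.0236 − cos -0.5236) = 0.7005

(-0.2146, 0.7005, -0.0236)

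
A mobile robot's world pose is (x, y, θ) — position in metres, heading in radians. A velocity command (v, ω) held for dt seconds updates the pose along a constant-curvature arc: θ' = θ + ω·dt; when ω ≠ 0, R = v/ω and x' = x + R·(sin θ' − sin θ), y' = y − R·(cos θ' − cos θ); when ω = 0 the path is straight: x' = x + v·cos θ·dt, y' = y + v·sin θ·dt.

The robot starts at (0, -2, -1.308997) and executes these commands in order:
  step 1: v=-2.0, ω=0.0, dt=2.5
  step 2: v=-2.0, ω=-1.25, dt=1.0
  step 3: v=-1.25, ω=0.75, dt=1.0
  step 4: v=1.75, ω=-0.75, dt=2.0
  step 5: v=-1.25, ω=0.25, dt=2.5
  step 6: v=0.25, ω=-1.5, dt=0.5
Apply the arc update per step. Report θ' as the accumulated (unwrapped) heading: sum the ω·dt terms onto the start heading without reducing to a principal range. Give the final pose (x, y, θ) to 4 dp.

(0.3379, 4.2626, -3.4340)

step 1: θ'=-1.3090 (straight) → pose (-1.2941, 2.8296, -1.3090)
step 2: θ'=-2.5590 (R=1.6000) → pose (-0.6289, 4.5798, -2.5590)
step 3: θ'=-1.8090 (R=-1.6667) → pose (0.0737, 5.5783, -1.8090)
step 4: θ'=-3.3090 (R=-2.3333) → pose (-2.5825, 3.8281, -3.3090)
step 5: θ'=-2.6840 (R=-5.0000) → pose (0.4595, 4.2726, -2.6840)
step 6: θ'=-3.4340 (R=-0.1667) → pose (0.3379, 4.2626, -3.4340)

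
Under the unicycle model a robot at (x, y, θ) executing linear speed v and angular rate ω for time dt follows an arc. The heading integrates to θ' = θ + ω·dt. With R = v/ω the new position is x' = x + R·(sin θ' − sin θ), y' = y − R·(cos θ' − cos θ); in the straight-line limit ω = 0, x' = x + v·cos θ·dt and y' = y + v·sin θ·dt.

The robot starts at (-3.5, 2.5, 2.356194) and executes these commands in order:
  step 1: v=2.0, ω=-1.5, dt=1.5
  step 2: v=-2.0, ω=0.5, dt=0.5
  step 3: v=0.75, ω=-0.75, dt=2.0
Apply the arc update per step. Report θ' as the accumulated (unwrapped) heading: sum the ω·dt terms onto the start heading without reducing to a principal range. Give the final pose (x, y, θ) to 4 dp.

step 1: θ'=0.1062 (R=-1.3333) → pose (-2.6985, 4.7686, 0.1062)
step 2: θ'=0.3562 (R=-4.0000) → pose (-3.6694, 4.5401, 0.3562)
step 3: θ'=-1.1438 (R=-1.0000) → pose (-2.4105, 4.0170, -1.1438)

(-2.4105, 4.0170, -1.1438)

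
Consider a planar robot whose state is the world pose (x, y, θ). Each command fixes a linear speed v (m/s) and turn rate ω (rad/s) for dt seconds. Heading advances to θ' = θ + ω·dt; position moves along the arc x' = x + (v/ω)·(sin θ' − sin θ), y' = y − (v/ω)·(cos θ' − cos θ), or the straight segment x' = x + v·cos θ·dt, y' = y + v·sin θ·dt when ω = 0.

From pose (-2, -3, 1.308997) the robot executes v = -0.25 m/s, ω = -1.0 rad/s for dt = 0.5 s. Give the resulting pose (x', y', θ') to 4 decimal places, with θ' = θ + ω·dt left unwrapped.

(-2.0606, -3.1079, 0.8090)

θ' = 1.3090 + -1.0·0.5 = 0.8090
R = v/ω = -0.25/-1.0 = 0.2500
x' = -2 + 0.2500·(sin 0.8090 − sin 1.3090) = -2.0606
y' = -3 − 0.2500·(cos 0.8090 − cos 1.3090) = -3.1079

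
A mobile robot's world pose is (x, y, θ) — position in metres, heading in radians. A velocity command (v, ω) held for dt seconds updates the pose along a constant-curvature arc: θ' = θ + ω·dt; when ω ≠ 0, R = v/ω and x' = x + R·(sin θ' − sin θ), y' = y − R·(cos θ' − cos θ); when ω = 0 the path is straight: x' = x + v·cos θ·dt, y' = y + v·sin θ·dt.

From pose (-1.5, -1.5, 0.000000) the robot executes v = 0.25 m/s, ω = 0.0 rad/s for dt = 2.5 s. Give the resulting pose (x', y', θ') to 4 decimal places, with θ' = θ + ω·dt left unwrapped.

(-0.8750, -1.5000, 0.0000)

θ' = 0.0000 + 0.0·2.5 = 0.0000
ω = 0 → straight: x' = -1.5 + 0.25·cos(0.0000)·2.5 = -0.8750
y' = -1.5 + 0.25·sin(0.0000)·2.5 = -1.5000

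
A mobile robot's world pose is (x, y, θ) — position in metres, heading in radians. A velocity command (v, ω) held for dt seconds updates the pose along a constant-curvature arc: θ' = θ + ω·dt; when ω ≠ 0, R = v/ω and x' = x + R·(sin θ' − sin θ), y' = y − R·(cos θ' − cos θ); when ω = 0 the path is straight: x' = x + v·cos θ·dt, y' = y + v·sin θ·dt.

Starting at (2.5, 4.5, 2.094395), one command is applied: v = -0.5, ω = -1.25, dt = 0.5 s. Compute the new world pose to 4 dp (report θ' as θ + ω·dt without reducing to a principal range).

(2.5515, 4.2595, 1.4694)

θ' = 2.0944 + -1.25·0.5 = 1.4694
R = v/ω = -0.5/-1.25 = 0.4000
x' = 2.5 + 0.4000·(sin 1.4694 − sin 2.0944) = 2.5515
y' = 4.5 − 0.4000·(cos 1.4694 − cos 2.0944) = 4.2595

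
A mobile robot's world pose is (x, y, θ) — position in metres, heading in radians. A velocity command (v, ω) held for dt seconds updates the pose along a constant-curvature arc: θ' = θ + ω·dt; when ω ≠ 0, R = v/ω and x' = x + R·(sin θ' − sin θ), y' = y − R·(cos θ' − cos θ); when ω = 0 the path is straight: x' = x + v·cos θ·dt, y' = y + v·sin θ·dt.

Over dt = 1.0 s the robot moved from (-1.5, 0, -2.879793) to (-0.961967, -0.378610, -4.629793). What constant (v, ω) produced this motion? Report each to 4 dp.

Δθ = -4.629793 − -2.879793 = -1.750000
ω = Δθ/dt = -1.750000/1.0 = -1.7500
R = Δx/(sin θ' − sin θ) = 0.4286
v = R·ω = 0.4286·-1.7500 = -0.7500

v = -0.7500, ω = -1.7500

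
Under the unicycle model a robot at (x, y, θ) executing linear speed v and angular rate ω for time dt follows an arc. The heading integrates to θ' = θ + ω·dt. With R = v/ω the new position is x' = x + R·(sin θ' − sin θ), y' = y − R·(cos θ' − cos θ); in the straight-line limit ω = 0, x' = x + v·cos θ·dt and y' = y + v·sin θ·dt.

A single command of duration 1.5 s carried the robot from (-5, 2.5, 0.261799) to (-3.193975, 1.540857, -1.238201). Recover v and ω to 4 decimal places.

Δθ = -1.238201 − 0.261799 = -1.500000
ω = Δθ/dt = -1.500000/1.5 = -1.0000
R = Δx/(sin θ' − sin θ) = -1.5000
v = R·ω = -1.5000·-1.0000 = 1.5000

v = 1.5000, ω = -1.0000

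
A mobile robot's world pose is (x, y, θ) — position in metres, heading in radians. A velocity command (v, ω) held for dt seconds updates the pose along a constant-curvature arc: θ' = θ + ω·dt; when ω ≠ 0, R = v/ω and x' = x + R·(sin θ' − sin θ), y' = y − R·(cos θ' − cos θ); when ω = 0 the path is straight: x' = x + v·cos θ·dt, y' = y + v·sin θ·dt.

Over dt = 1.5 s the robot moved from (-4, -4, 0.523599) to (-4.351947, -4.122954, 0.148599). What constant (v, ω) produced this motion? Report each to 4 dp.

Δθ = 0.148599 − 0.523599 = -0.375000
ω = Δθ/dt = -0.375000/1.5 = -0.2500
R = Δx/(sin θ' − sin θ) = 1.0000
v = R·ω = 1.0000·-0.2500 = -0.2500

v = -0.2500, ω = -0.2500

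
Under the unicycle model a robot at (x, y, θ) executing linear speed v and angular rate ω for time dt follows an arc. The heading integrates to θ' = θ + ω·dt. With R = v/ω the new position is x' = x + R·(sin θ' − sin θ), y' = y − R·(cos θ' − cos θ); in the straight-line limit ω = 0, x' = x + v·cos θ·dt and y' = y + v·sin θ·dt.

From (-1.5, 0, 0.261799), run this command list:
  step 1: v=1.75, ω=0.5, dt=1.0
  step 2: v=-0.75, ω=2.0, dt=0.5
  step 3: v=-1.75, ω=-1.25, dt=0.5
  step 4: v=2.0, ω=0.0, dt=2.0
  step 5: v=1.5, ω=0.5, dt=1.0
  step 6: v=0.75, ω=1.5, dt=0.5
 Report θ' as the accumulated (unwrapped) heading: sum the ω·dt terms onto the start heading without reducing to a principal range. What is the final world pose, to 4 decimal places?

step 1: θ'=0.7618 (R=3.5000) → pose (0.0099, 0.8482, 0.7618)
step 2: θ'=1.7618 (R=-0.3750) → pose (-0.0994, 0.5056, 1.7618)
step 3: θ'=1.1368 (R=1.4000) → pose (-0.2038, -0.3489, 1.1368)
step 4: θ'=1.1368 (straight) → pose (1.4782, 3.2803, 1.1368)
step 5: θ'=1.6368 (R=3.0000) → pose (1.7498, 4.7397, 1.6368)
step 6: θ'=2.3868 (R=0.5000) → pose (1.5935, 5.0709, 2.3868)

(1.5935, 5.0709, 2.3868)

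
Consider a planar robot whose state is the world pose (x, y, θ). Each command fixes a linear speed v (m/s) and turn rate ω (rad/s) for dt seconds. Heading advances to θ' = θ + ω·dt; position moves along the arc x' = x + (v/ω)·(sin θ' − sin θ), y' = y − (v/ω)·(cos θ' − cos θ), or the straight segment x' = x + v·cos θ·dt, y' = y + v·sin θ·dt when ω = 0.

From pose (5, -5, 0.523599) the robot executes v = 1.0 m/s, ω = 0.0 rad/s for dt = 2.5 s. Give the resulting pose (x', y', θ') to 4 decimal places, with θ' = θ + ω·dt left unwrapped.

(7.1651, -3.7500, 0.5236)

θ' = 0.5236 + 0.0·2.5 = 0.5236
ω = 0 → straight: x' = 5 + 1.0·cos(0.5236)·2.5 = 7.1651
y' = -5 + 1.0·sin(0.5236)·2.5 = -3.7500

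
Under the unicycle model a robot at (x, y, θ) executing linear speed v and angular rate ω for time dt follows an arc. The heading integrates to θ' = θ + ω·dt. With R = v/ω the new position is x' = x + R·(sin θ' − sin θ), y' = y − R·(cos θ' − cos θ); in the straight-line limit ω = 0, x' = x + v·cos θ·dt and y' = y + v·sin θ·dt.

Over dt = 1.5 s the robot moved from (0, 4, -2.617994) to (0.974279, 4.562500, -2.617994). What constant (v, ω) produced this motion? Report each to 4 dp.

Δθ = -2.617994 − -2.617994 = 0.000000
ω = Δθ/dt = 0.000000/1.5 = 0.0000
ω = 0 → v = (Δx·cos θ + Δy·sin θ)/dt = -0.7500

v = -0.7500, ω = 0.0000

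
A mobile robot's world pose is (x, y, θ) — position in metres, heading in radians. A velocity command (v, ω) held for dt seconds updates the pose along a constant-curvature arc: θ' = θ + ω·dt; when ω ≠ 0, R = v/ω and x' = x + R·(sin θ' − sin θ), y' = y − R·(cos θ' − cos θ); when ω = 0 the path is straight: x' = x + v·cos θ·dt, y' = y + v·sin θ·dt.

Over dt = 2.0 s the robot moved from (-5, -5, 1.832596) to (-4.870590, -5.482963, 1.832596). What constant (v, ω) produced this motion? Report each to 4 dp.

v = -0.2500, ω = 0.0000

Δθ = 1.832596 − 1.832596 = 0.000000
ω = Δθ/dt = 0.000000/2.0 = 0.0000
ω = 0 → v = (Δx·cos θ + Δy·sin θ)/dt = -0.2500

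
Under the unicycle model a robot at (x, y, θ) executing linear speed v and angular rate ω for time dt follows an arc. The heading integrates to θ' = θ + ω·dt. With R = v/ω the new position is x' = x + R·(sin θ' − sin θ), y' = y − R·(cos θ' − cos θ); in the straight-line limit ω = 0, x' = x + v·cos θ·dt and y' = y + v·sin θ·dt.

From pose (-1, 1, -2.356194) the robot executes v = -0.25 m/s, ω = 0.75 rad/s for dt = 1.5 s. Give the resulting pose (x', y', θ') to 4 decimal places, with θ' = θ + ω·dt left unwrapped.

θ' = -2.3562 + 0.75·1.5 = -1.2312
R = v/ω = -0.25/0.75 = -0.3333
x' = -1 + -0.3333·(sin -1.2312 − sin -2.3562) = -0.9214
y' = 1 − -0.3333·(cos -1.2312 − cos -2.3562) = 1.3467

(-0.9214, 1.3467, -1.2312)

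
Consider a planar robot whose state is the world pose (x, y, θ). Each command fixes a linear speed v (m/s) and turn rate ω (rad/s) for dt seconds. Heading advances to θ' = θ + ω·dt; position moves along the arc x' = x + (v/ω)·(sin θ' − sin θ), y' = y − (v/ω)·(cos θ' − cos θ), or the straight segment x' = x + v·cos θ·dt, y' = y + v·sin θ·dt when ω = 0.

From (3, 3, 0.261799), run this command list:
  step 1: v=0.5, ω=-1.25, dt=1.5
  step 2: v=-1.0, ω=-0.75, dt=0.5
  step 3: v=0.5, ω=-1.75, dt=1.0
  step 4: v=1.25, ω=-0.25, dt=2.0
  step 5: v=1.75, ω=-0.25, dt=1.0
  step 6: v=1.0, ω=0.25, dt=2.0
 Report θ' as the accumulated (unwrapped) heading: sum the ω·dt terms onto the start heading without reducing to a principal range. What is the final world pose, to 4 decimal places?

step 1: θ'=-1.6132 (R=-0.4000) → pose (3.5032, 2.5967, -1.6132)
step 2: θ'=-1.9882 (R=1.3333) → pose (3.6164, 3.0807, -1.9882)
step 3: θ'=-3.7382 (R=-0.2857) → pose (3.1947, 2.9601, -3.7382)
step 4: θ'=-4.2382 (R=-5.0000) → pose (1.5556, 4.8133, -4.2382)
step 5: θ'=-4.4882 (R=-7.0000) → pose (0.9584, 6.4534, -4.4882)
step 6: θ'=-3.9882 (R=4.0000) → pose (0.0547, 8.2142, -3.9882)

(0.0547, 8.2142, -3.9882)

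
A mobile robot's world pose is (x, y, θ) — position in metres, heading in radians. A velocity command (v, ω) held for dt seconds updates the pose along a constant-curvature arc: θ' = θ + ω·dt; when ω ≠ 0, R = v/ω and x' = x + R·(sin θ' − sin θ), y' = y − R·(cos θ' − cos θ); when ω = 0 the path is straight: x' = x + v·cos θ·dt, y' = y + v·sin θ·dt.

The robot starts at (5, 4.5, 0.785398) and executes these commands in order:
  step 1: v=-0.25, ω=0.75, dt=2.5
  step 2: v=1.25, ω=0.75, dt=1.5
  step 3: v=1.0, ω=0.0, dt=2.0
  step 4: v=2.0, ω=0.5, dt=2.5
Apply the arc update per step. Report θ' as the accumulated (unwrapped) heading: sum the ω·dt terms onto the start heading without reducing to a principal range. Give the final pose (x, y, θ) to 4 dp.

step 1: θ'=2.6604 (R=-0.3333) → pose (5.0814, 3.9688, 2.6604)
step 2: θ'=3.7854 (R=1.6667) → pose (3.3096, 3.8244, 3.7854)
step 3: θ'=3.7854 (straight) → pose (1.7100, 2.6240, 3.7854)
step 4: θ'=5.0354 (R=4.0000) → pose (0.3178, -1.8450, 5.0354)

(0.3178, -1.8450, 5.0354)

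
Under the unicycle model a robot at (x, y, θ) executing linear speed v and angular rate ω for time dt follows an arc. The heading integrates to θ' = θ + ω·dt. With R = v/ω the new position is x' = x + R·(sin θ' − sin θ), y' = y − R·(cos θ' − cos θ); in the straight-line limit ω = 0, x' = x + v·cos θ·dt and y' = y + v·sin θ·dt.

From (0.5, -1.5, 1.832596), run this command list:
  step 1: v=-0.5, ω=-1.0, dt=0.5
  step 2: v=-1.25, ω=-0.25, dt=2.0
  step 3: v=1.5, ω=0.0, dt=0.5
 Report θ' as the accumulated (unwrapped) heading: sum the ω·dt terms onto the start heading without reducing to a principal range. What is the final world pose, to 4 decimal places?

(-0.1528, -3.3776, 0.8326)

step 1: θ'=1.3326 (R=0.5000) → pose (0.5029, -1.7474, 1.3326)
step 2: θ'=0.8326 (R=5.0000) → pose (-0.6575, -3.9324, 0.8326)
step 3: θ'=0.8326 (straight) → pose (-0.1528, -3.3776, 0.8326)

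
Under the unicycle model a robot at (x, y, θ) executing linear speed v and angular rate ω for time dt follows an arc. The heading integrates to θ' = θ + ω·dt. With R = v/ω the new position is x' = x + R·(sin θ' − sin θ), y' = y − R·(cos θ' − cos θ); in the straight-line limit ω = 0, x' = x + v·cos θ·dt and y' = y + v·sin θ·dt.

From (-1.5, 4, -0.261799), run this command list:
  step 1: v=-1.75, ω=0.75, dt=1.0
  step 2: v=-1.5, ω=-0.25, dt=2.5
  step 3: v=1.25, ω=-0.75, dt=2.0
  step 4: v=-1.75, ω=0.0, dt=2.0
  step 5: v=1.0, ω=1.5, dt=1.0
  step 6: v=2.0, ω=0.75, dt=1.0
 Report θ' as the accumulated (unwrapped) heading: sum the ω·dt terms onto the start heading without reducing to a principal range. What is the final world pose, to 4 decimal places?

step 1: θ'=0.4882 (R=-2.3333) → pose (-3.1983, 3.8069, 0.4882)
step 2: θ'=-0.1368 (R=6.0000) → pose (-6.8308, 3.1620, -0.1368)
step 3: θ'=-1.6368 (R=-1.6667) → pose (-5.3950, 1.4010, -1.6368)
step 4: θ'=-1.6368 (straight) → pose (-5.1642, 4.8934, -1.6368)
step 5: θ'=-0.1368 (R=0.6667) → pose (-4.5899, 4.1890, -0.1368)
step 6: θ'=0.6132 (R=2.6667) → pose (-2.6916, 4.6499, 0.6132)

(-2.6916, 4.6499, 0.6132)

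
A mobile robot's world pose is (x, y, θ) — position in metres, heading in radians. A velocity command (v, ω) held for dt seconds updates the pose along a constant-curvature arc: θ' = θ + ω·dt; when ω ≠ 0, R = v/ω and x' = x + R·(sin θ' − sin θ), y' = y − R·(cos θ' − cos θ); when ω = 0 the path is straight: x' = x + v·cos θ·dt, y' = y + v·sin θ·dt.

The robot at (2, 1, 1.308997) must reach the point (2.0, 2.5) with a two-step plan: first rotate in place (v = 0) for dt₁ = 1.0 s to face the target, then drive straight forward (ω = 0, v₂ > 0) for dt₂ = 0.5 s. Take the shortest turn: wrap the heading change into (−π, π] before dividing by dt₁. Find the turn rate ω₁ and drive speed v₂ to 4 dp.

heading to target = atan2(2.5−1, 2−2) = 1.5708
Δθ = wrap(1.5708 − 1.3090) = 0.2618; ω₁ = Δθ/dt₁ = 0.2618
distance = √((2−2)² + (2.5−1)²) = 1.5000; v₂ = distance/dt₂ = 3.0000

ω₁ = 0.2618, v₂ = 3.0000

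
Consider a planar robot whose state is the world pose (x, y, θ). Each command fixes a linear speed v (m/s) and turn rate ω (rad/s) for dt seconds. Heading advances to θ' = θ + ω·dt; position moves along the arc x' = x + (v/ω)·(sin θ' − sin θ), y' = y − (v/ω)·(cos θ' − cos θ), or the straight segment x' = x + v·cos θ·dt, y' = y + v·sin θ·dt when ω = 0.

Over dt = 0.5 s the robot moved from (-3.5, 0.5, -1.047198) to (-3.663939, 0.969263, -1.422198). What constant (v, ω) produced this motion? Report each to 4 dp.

v = -1.0000, ω = -0.7500

Δθ = -1.422198 − -1.047198 = -0.375000
ω = Δθ/dt = -0.375000/0.5 = -0.7500
R = −Δy/(cos θ' − cos θ) = 1.3333
v = R·ω = 1.3333·-0.7500 = -1.0000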